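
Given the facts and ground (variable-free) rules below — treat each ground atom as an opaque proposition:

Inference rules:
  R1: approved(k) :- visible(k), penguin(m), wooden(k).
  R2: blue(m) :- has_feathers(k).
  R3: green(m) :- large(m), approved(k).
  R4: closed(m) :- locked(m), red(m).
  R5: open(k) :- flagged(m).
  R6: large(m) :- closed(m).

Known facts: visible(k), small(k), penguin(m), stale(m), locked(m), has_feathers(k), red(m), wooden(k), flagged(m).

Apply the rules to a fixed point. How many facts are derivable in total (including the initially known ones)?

15

Round 1: R1 [approved(k) :- visible(k), penguin(m), wooden(k).]; R2 [blue(m) :- has_feathers(k).]; R4 [closed(m) :- locked(m), red(m).]; R5 [open(k) :- flagged(m).]. New: approved(k), blue(m), closed(m), open(k).
Round 2: R6 [large(m) :- closed(m).]. New: large(m).
Round 3: R3 [green(m) :- large(m), approved(k).]. New: green(m).
Closure: {approved(k), blue(m), closed(m), flagged(m), green(m), has_feathers(k), large(m), locked(m), open(k), penguin(m), red(m), small(k), stale(m), visible(k), wooden(k)} — 15 facts.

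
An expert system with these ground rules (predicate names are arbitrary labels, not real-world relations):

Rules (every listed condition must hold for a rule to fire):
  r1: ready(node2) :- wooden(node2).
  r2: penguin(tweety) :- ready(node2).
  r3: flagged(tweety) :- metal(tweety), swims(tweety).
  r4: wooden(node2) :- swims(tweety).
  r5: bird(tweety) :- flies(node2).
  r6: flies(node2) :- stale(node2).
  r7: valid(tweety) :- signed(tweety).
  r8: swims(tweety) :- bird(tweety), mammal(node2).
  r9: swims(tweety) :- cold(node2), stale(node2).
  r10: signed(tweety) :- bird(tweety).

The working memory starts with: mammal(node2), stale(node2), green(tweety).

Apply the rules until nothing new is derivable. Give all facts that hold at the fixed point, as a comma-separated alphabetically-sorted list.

Round 1 fires r6, giving flies(node2).
Round 2 fires r5, giving bird(tweety).
Round 3 fires r8, r10, giving swims(tweety), signed(tweety).
Round 4 fires r4, r7, giving wooden(node2), valid(tweety).
Round 5 fires r1, giving ready(node2).
Round 6 fires r2, giving penguin(tweety).

bird(tweety), flies(node2), green(tweety), mammal(node2), penguin(tweety), ready(node2), signed(tweety), stale(node2), swims(tweety), valid(tweety), wooden(node2)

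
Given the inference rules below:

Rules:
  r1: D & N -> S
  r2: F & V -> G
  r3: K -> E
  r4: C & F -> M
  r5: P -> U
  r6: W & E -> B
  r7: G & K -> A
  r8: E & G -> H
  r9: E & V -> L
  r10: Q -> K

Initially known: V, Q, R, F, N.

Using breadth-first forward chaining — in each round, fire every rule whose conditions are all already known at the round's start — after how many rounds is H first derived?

Round 1: r2 [F & V -> G]; r10 [Q -> K]. New: G, K.
Round 2: r3 [K -> E]; r7 [G & K -> A]. New: E, A.
Round 3: r8 [E & G -> H]; r9 [E & V -> L]. New: H, L.
H first appears in round 3.

3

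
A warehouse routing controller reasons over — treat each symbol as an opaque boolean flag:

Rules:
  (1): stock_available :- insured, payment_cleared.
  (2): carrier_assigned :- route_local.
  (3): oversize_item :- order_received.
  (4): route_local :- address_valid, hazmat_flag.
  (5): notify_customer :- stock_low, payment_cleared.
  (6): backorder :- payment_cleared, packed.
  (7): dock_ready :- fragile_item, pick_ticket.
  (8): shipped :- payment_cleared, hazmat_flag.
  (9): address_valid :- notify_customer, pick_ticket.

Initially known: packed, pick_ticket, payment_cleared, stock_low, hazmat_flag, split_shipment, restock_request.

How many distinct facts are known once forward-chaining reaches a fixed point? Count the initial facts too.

Round 1: (5) [notify_customer :- stock_low, payment_cleared.]; (6) [backorder :- payment_cleared, packed.]; (8) [shipped :- payment_cleared, hazmat_flag.]. Adds notify_customer, backorder, shipped.
Round 2: (9) [address_valid :- notify_customer, pick_ticket.]. Adds address_valid.
Round 3: (4) [route_local :- address_valid, hazmat_flag.]. Adds route_local.
Round 4: (2) [carrier_assigned :- route_local.]. Adds carrier_assigned.
Closure: {address_valid, backorder, carrier_assigned, hazmat_flag, notify_customer, packed, payment_cleared, pick_ticket, restock_request, route_local, shipped, split_shipment, stock_low} — 13 facts.

13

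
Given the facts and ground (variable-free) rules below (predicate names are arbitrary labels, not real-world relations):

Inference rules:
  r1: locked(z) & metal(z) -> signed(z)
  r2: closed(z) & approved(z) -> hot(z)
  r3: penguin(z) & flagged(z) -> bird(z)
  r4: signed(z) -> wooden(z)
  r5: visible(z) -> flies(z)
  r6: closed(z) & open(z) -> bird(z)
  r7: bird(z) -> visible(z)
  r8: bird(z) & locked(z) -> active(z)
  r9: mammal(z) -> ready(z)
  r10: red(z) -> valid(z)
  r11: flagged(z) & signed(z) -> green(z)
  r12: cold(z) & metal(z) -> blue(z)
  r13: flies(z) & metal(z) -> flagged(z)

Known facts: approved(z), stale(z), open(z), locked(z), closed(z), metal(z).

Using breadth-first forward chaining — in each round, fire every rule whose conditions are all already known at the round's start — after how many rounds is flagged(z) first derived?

Round 1: r1 [locked(z) & metal(z) -> signed(z)]; r2 [closed(z) & approved(z) -> hot(z)]; r6 [closed(z) & open(z) -> bird(z)]. Adds signed(z), hot(z), bird(z).
Round 2: r4 [signed(z) -> wooden(z)]; r7 [bird(z) -> visible(z)]; r8 [bird(z) & locked(z) -> active(z)]. Adds wooden(z), visible(z), active(z).
Round 3: r5 [visible(z) -> flies(z)]. Adds flies(z).
Round 4: r13 [flies(z) & metal(z) -> flagged(z)]. Adds flagged(z).
flagged(z) first appears in round 4.

4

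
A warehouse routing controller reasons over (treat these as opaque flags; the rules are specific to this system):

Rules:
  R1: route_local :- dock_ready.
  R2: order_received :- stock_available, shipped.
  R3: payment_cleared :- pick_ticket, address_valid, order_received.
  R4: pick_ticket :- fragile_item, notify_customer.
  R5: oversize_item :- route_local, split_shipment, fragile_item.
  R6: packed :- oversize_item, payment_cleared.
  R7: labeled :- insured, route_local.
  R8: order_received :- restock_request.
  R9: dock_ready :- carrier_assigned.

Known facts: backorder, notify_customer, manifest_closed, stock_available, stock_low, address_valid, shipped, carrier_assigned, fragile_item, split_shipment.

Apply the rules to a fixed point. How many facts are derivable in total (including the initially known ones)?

Round 1 — R2, R4, R9, derive order_received, pick_ticket, dock_ready.
Round 2 — R1, R3, derive route_local, payment_cleared.
Round 3 — R5, derive oversize_item.
Round 4 — R6, derive packed.
Closure: {address_valid, backorder, carrier_assigned, dock_ready, fragile_item, manifest_closed, notify_customer, order_received, oversize_item, packed, payment_cleared, pick_ticket, route_local, shipped, split_shipment, stock_available, stock_low} — 17 facts.

17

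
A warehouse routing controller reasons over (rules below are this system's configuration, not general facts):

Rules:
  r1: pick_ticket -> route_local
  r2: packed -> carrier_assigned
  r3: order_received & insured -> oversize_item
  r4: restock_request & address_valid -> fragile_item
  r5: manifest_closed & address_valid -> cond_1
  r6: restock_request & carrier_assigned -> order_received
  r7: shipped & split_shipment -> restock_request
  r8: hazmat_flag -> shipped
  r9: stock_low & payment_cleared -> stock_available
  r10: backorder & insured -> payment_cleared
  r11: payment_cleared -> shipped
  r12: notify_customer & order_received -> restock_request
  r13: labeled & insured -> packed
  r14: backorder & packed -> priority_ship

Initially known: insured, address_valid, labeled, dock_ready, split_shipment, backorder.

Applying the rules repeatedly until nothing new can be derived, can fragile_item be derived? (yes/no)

Round 1: r10 [backorder & insured -> payment_cleared]; r13 [labeled & insured -> packed]. New: payment_cleared, packed.
Round 2: r2 [packed -> carrier_assigned]; r11 [payment_cleared -> shipped]; r14 [backorder & packed -> priority_ship]. New: carrier_assigned, shipped, priority_ship.
Round 3: r7 [shipped & split_shipment -> restock_request]. New: restock_request.
Round 4: r4 [restock_request & address_valid -> fragile_item]; r6 [restock_request & carrier_assigned -> order_received]. New: fragile_item, order_received.
Round 5: r3 [order_received & insured -> oversize_item]. New: oversize_item.
fragile_item appears in round 4, so it is derivable.

yes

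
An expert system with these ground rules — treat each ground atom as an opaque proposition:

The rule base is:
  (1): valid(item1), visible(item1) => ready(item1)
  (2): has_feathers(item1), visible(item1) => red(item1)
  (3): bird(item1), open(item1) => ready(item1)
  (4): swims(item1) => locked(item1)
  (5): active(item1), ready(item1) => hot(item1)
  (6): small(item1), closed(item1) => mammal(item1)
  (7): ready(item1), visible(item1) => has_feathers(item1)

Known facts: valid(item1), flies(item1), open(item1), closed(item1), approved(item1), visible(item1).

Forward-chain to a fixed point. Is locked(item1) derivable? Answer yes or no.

Round 1: (1) [valid(item1), visible(item1) => ready(item1)]. New: ready(item1).
Round 2: (7) [ready(item1), visible(item1) => has_feathers(item1)]. New: has_feathers(item1).
Round 3: (2) [has_feathers(item1), visible(item1) => red(item1)]. New: red(item1).
Fixed point reached. locked(item1) is concluded only by (4); (4) needs swims(item1) (never derived).

no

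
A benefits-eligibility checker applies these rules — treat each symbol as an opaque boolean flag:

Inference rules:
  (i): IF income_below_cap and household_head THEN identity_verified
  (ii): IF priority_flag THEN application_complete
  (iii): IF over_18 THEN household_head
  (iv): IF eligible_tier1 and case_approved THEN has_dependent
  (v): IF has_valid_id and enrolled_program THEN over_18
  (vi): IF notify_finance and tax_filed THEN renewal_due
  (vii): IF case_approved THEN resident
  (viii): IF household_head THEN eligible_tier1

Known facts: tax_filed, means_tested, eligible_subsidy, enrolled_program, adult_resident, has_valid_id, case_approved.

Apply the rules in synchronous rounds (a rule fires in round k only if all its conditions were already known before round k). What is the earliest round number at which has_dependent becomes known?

Round 1 — (v), (vii), derive over_18, resident.
Round 2 — (iii), derive household_head.
Round 3 — (viii), derive eligible_tier1.
Round 4 — (iv), derive has_dependent.
has_dependent first appears in round 4.

4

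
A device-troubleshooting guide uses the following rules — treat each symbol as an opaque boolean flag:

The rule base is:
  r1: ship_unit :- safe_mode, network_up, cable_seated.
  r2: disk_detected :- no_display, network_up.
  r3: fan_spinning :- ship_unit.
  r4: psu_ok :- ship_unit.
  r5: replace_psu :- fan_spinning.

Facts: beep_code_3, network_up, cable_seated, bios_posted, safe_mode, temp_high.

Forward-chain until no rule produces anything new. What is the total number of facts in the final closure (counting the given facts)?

10

Round 1: r1 [ship_unit :- safe_mode, network_up, cable_seated.]. New: ship_unit.
Round 2: r3 [fan_spinning :- ship_unit.]; r4 [psu_ok :- ship_unit.]. New: fan_spinning, psu_ok.
Round 3: r5 [replace_psu :- fan_spinning.]. New: replace_psu.
Closure: {beep_code_3, bios_posted, cable_seated, fan_spinning, network_up, psu_ok, replace_psu, safe_mode, ship_unit, temp_high} — 10 facts.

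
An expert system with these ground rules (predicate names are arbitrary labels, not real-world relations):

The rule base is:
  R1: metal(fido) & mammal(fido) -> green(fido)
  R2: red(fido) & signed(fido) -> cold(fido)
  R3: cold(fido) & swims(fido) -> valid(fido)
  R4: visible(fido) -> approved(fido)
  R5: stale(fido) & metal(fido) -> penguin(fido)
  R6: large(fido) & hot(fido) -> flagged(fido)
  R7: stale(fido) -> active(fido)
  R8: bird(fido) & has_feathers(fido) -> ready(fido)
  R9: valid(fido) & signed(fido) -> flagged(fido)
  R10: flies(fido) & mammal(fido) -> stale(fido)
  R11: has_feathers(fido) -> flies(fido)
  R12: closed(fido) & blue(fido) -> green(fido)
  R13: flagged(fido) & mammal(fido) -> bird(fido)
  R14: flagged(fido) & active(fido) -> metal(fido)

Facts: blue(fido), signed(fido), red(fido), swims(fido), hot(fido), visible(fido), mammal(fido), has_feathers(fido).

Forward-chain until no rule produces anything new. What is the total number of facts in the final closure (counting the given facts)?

20

[1] R2 [red(fido) & signed(fido) -> cold(fido)]; R4 [visible(fido) -> approved(fido)]; R11 [has_feathers(fido) -> flies(fido)]. ⇒ new: cold(fido), approved(fido), flies(fido).
[2] R3 [cold(fido) & swims(fido) -> valid(fido)]; R10 [flies(fido) & mammal(fido) -> stale(fido)]. ⇒ new: valid(fido), stale(fido).
[3] R7 [stale(fido) -> active(fido)]; R9 [valid(fido) & signed(fido) -> flagged(fido)]. ⇒ new: active(fido), flagged(fido).
[4] R13 [flagged(fido) & mammal(fido) -> bird(fido)]; R14 [flagged(fido) & active(fido) -> metal(fido)]. ⇒ new: bird(fido), metal(fido).
[5] R1 [metal(fido) & mammal(fido) -> green(fido)]; R5 [stale(fido) & metal(fido) -> penguin(fido)]; R8 [bird(fido) & has_feathers(fido) -> ready(fido)]. ⇒ new: green(fido), penguin(fido), ready(fido).
Closure: {active(fido), approved(fido), bird(fido), blue(fido), cold(fido), flagged(fido), flies(fido), green(fido), has_feathers(fido), hot(fido), mammal(fido), metal(fido), penguin(fido), ready(fido), red(fido), signed(fido), stale(fido), swims(fido), valid(fido), visible(fido)} — 20 facts.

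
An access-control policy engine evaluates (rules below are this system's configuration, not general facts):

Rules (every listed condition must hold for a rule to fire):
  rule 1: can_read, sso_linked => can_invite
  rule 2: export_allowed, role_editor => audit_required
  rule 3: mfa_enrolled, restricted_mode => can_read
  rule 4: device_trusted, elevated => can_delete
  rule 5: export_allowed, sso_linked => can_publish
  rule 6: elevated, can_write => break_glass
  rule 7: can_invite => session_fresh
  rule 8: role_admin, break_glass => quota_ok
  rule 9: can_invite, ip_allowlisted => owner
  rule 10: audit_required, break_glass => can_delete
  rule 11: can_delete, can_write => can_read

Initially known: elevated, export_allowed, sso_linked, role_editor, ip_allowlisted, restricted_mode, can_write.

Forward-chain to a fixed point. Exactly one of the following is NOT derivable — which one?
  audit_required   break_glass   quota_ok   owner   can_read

quota_ok

Round 1: rule 2 [export_allowed, role_editor => audit_required]; rule 5 [export_allowed, sso_linked => can_publish]; rule 6 [elevated, can_write => break_glass]. Adds audit_required, can_publish, break_glass.
Round 2: rule 10 [audit_required, break_glass => can_delete]. Adds can_delete.
Round 3: rule 11 [can_delete, can_write => can_read]. Adds can_read.
Round 4: rule 1 [can_read, sso_linked => can_invite]. Adds can_invite.
Round 5: rule 7 [can_invite => session_fresh]; rule 9 [can_invite, ip_allowlisted => owner]. Adds session_fresh, owner.
Derived: break_glass (round 1), can_read (round 3), audit_required (round 1), owner (round 5). quota_ok never appears in any round.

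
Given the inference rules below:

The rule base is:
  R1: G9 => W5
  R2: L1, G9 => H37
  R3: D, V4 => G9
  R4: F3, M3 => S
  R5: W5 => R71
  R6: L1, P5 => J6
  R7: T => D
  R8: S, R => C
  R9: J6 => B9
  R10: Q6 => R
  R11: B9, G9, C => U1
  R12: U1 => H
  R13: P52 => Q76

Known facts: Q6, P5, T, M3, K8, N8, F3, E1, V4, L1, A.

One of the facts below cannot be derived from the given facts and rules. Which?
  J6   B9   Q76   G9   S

Q76

Round 1 fires R4, R6, R7, R10, giving S, J6, D, R.
Round 2 fires R3, R8, R9, giving G9, C, B9.
Round 3 fires R1, R2, R11, giving W5, H37, U1.
Round 4 fires R5, R12, giving R71, H.
Derived: G9 (round 2), B9 (round 2), S (round 1), J6 (round 1). Q76 never appears in any round.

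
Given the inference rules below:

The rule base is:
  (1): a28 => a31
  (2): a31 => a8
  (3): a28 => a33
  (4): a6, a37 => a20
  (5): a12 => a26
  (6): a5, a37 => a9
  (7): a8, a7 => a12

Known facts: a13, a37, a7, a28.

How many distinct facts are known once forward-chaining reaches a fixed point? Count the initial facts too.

9

Round 1: (1) [a28 => a31]; (3) [a28 => a33]. Adds a31, a33.
Round 2: (2) [a31 => a8]. Adds a8.
Round 3: (7) [a8, a7 => a12]. Adds a12.
Round 4: (5) [a12 => a26]. Adds a26.
Closure: {a12, a13, a26, a28, a31, a33, a37, a7, a8} — 9 facts.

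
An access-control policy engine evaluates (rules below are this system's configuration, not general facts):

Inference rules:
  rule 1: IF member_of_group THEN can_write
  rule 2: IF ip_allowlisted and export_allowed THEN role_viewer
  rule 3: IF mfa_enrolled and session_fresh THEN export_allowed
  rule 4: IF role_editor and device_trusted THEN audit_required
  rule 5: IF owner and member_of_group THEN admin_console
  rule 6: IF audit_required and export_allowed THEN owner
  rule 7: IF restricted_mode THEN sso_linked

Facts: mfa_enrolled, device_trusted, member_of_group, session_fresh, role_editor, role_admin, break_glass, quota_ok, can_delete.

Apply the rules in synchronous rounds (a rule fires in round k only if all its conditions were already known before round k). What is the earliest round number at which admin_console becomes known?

Round 1: rule 1 [IF member_of_group THEN can_write]; rule 3 [IF mfa_enrolled and session_fresh THEN export_allowed]; rule 4 [IF role_editor and device_trusted THEN audit_required]. New: can_write, export_allowed, audit_required.
Round 2: rule 6 [IF audit_required and export_allowed THEN owner]. New: owner.
Round 3: rule 5 [IF owner and member_of_group THEN admin_console]. New: admin_console.
admin_console first appears in round 3.

3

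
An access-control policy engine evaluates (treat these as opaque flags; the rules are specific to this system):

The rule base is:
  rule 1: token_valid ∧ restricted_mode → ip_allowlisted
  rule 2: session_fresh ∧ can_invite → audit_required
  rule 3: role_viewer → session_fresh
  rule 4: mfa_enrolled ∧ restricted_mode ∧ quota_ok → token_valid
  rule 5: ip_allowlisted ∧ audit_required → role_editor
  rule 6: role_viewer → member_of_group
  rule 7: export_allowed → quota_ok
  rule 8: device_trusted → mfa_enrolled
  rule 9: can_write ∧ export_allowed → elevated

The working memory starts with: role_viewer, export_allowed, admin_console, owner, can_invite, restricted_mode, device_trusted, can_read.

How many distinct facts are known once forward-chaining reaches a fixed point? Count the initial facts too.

16

Round 1: rule 3 [role_viewer → session_fresh]; rule 6 [role_viewer → member_of_group]; rule 7 [export_allowed → quota_ok]; rule 8 [device_trusted → mfa_enrolled]. Adds session_fresh, member_of_group, quota_ok, mfa_enrolled.
Round 2: rule 2 [session_fresh ∧ can_invite → audit_required]; rule 4 [mfa_enrolled ∧ restricted_mode ∧ quota_ok → token_valid]. Adds audit_required, token_valid.
Round 3: rule 1 [token_valid ∧ restricted_mode → ip_allowlisted]. Adds ip_allowlisted.
Round 4: rule 5 [ip_allowlisted ∧ audit_required → role_editor]. Adds role_editor.
Closure: {admin_console, audit_required, can_invite, can_read, device_trusted, export_allowed, ip_allowlisted, member_of_group, mfa_enrolled, owner, quota_ok, restricted_mode, role_editor, role_viewer, session_fresh, token_valid} — 16 facts.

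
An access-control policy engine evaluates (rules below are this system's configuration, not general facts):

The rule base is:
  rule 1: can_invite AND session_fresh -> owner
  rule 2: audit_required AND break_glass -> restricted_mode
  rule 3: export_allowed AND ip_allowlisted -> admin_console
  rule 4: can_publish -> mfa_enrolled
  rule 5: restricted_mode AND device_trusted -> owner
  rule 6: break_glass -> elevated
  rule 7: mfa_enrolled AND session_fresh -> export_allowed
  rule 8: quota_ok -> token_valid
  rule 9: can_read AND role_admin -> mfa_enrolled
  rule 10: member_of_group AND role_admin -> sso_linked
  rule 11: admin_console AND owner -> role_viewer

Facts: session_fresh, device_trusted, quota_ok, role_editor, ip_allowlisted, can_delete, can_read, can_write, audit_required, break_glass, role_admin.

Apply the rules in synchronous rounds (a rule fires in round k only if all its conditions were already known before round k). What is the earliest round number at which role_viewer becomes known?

Round 1: rule 2 [audit_required AND break_glass -> restricted_mode]; rule 6 [break_glass -> elevated]; rule 8 [quota_ok -> token_valid]; rule 9 [can_read AND role_admin -> mfa_enrolled]. New: restricted_mode, elevated, token_valid, mfa_enrolled.
Round 2: rule 5 [restricted_mode AND device_trusted -> owner]; rule 7 [mfa_enrolled AND session_fresh -> export_allowed]. New: owner, export_allowed.
Round 3: rule 3 [export_allowed AND ip_allowlisted -> admin_console]. New: admin_console.
Round 4: rule 11 [admin_console AND owner -> role_viewer]. New: role_viewer.
role_viewer first appears in round 4.

4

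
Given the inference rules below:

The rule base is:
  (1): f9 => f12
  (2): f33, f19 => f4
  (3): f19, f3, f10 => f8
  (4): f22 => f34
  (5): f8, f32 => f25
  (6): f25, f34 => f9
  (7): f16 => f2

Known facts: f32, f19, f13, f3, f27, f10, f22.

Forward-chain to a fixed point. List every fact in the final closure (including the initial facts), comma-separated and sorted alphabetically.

Round 1: (3) [f19, f3, f10 => f8]; (4) [f22 => f34]. New: f8, f34.
Round 2: (5) [f8, f32 => f25]. New: f25.
Round 3: (6) [f25, f34 => f9]. New: f9.
Round 4: (1) [f9 => f12]. New: f12.

f10, f12, f13, f19, f22, f25, f27, f3, f32, f34, f8, f9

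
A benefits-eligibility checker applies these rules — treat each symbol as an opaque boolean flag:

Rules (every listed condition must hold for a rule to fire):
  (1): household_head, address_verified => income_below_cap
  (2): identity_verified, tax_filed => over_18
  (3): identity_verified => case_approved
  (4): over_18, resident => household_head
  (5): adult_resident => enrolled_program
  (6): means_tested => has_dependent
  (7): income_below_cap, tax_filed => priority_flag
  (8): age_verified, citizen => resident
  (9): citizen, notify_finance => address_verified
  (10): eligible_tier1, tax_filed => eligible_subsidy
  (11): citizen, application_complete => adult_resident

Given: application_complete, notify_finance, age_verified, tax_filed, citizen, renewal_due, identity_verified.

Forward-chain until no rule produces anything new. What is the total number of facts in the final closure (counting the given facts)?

16

[1] (2) [identity_verified, tax_filed => over_18]; (3) [identity_verified => case_approved]; (8) [age_verified, citizen => resident]; (9) [citizen, notify_finance => address_verified]; (11) [citizen, application_complete => adult_resident]. ⇒ new: over_18, case_approved, resident, address_verified, adult_resident.
[2] (4) [over_18, resident => household_head]; (5) [adult_resident => enrolled_program]. ⇒ new: household_head, enrolled_program.
[3] (1) [household_head, address_verified => income_below_cap]. ⇒ new: income_below_cap.
[4] (7) [income_below_cap, tax_filed => priority_flag]. ⇒ new: priority_flag.
Closure: {address_verified, adult_resident, age_verified, application_complete, case_approved, citizen, enrolled_program, household_head, identity_verified, income_below_cap, notify_finance, over_18, priority_flag, renewal_due, resident, tax_filed} — 16 facts.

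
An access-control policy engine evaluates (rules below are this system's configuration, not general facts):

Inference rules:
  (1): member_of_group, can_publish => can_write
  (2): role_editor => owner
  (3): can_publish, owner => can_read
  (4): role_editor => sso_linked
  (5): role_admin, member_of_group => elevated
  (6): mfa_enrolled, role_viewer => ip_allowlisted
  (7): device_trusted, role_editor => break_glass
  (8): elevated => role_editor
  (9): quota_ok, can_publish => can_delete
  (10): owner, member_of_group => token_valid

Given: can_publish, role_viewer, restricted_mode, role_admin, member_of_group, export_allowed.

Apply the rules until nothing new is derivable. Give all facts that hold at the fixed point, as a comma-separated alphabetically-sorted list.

can_publish, can_read, can_write, elevated, export_allowed, member_of_group, owner, restricted_mode, role_admin, role_editor, role_viewer, sso_linked, token_valid

[1] (1) [member_of_group, can_publish => can_write]; (5) [role_admin, member_of_group => elevated]. ⇒ new: can_write, elevated.
[2] (8) [elevated => role_editor]. ⇒ new: role_editor.
[3] (2) [role_editor => owner]; (4) [role_editor => sso_linked]. ⇒ new: owner, sso_linked.
[4] (3) [can_publish, owner => can_read]; (10) [owner, member_of_group => token_valid]. ⇒ new: can_read, token_valid.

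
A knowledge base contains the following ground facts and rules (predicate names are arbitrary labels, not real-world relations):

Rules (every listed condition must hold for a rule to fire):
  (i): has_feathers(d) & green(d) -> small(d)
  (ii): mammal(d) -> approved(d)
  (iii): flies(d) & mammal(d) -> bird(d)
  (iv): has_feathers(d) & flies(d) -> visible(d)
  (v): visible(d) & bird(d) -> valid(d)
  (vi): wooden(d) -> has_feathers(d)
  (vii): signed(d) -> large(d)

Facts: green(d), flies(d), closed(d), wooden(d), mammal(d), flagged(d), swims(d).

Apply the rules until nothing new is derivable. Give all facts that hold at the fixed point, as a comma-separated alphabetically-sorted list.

approved(d), bird(d), closed(d), flagged(d), flies(d), green(d), has_feathers(d), mammal(d), small(d), swims(d), valid(d), visible(d), wooden(d)

Round 1 — (ii), (iii), (vi), derive approved(d), bird(d), has_feathers(d).
Round 2 — (i), (iv), derive small(d), visible(d).
Round 3 — (v), derive valid(d).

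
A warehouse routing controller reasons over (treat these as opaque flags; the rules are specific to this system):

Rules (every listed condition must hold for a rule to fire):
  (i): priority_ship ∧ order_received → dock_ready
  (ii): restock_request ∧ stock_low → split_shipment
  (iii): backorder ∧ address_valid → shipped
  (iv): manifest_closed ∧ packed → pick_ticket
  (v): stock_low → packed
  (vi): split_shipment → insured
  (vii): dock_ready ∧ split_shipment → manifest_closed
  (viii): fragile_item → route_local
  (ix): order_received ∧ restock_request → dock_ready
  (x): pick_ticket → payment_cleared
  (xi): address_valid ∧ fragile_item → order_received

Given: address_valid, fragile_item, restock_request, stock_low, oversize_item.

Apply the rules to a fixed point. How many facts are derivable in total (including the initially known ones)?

14

[1] (ii) [restock_request ∧ stock_low → split_shipment]; (v) [stock_low → packed]; (viii) [fragile_item → route_local]; (xi) [address_valid ∧ fragile_item → order_received]. ⇒ new: split_shipment, packed, route_local, order_received.
[2] (vi) [split_shipment → insured]; (ix) [order_received ∧ restock_request → dock_ready]. ⇒ new: insured, dock_ready.
[3] (vii) [dock_ready ∧ split_shipment → manifest_closed]. ⇒ new: manifest_closed.
[4] (iv) [manifest_closed ∧ packed → pick_ticket]. ⇒ new: pick_ticket.
[5] (x) [pick_ticket → payment_cleared]. ⇒ new: payment_cleared.
Closure: {address_valid, dock_ready, fragile_item, insured, manifest_closed, order_received, oversize_item, packed, payment_cleared, pick_ticket, restock_request, route_local, split_shipment, stock_low} — 14 facts.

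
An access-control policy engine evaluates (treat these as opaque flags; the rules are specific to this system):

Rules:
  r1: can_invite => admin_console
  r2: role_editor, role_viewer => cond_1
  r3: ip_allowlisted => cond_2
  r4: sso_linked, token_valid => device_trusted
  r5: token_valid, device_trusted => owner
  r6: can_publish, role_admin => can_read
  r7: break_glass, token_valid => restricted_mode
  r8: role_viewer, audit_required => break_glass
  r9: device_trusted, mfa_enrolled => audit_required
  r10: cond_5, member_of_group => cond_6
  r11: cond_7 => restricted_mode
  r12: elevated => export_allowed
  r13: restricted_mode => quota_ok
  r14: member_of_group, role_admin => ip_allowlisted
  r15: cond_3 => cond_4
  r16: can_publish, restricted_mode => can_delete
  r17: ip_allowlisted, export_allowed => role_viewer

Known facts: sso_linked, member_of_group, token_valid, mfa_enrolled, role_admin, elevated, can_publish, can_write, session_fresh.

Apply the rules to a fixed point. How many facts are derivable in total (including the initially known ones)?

Round 1: r4 [sso_linked, token_valid => device_trusted]; r6 [can_publish, role_admin => can_read]; r12 [elevated => export_allowed]; r14 [member_of_group, role_admin => ip_allowlisted]. Adds device_trusted, can_read, export_allowed, ip_allowlisted.
Round 2: r3 [ip_allowlisted => cond_2]; r5 [token_valid, device_trusted => owner]; r9 [device_trusted, mfa_enrolled => audit_required]; r17 [ip_allowlisted, export_allowed => role_viewer]. Adds cond_2, owner, audit_required, role_viewer.
Round 3: r8 [role_viewer, audit_required => break_glass]. Adds break_glass.
Round 4: r7 [break_glass, token_valid => restricted_mode]. Adds restricted_mode.
Round 5: r13 [restricted_mode => quota_ok]; r16 [can_publish, restricted_mode => can_delete]. Adds quota_ok, can_delete.
Closure: {audit_required, break_glass, can_delete, can_publish, can_read, can_write, cond_2, device_trusted, elevated, export_allowed, ip_allowlisted, member_of_group, mfa_enrolled, owner, quota_ok, restricted_mode, role_admin, role_viewer, session_fresh, sso_linked, token_valid} — 21 facts.

21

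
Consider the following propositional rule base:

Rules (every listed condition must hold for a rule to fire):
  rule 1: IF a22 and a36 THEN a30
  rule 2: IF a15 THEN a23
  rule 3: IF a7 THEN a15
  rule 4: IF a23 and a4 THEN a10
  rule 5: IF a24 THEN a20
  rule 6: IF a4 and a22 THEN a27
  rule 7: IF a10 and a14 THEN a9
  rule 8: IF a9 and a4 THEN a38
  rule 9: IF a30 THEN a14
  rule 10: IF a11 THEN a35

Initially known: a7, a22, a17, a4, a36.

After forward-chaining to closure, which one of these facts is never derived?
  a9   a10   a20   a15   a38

a20

[1] rule 1 [IF a22 and a36 THEN a30]; rule 3 [IF a7 THEN a15]; rule 6 [IF a4 and a22 THEN a27]. ⇒ new: a30, a15, a27.
[2] rule 2 [IF a15 THEN a23]; rule 9 [IF a30 THEN a14]. ⇒ new: a23, a14.
[3] rule 4 [IF a23 and a4 THEN a10]. ⇒ new: a10.
[4] rule 7 [IF a10 and a14 THEN a9]. ⇒ new: a9.
[5] rule 8 [IF a9 and a4 THEN a38]. ⇒ new: a38.
Derived: a9 (round 4), a38 (round 5), a15 (round 1), a10 (round 3). a20 never appears in any round.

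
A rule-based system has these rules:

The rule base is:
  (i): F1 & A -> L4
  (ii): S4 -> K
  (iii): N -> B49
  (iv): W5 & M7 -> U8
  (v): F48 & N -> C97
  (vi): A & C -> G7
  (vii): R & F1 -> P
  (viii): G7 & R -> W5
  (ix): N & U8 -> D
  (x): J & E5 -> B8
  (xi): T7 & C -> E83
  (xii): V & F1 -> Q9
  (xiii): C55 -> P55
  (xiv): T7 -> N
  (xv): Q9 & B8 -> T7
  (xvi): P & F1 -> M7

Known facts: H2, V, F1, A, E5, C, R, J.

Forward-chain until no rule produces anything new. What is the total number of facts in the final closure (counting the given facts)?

[1] (i) [F1 & A -> L4]; (vi) [A & C -> G7]; (vii) [R & F1 -> P]; (x) [J & E5 -> B8]; (xii) [V & F1 -> Q9]. ⇒ new: L4, G7, P, B8, Q9.
[2] (viii) [G7 & R -> W5]; (xv) [Q9 & B8 -> T7]; (xvi) [P & F1 -> M7]. ⇒ new: W5, T7, M7.
[3] (iv) [W5 & M7 -> U8]; (xi) [T7 & C -> E83]; (xiv) [T7 -> N]. ⇒ new: U8, E83, N.
[4] (iii) [N -> B49]; (ix) [N & U8 -> D]. ⇒ new: B49, D.
Closure: {A, B49, B8, C, D, E5, E83, F1, G7, H2, J, L4, M7, N, P, Q9, R, T7, U8, V, W5} — 21 facts.

21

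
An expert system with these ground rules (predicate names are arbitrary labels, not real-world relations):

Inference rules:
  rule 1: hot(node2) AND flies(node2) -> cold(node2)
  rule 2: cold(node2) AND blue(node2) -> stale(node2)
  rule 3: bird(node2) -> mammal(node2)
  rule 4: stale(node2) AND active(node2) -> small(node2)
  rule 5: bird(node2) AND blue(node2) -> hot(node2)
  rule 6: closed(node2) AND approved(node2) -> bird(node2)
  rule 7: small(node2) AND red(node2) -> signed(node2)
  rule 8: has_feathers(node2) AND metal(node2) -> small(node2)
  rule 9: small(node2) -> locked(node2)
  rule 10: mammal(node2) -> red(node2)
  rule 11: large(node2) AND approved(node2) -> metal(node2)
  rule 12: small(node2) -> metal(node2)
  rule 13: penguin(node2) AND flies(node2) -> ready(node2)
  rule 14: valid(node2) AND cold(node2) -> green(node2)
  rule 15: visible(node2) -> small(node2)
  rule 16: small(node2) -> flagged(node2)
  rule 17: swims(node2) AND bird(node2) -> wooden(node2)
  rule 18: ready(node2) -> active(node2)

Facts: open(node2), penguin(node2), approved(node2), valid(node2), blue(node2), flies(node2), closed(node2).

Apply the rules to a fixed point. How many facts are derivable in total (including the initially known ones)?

Round 1 fires rule 6, rule 13, giving bird(node2), ready(node2).
Round 2 fires rule 3, rule 5, rule 18, giving mammal(node2), hot(node2), active(node2).
Round 3 fires rule 1, rule 10, giving cold(node2), red(node2).
Round 4 fires rule 2, rule 14, giving stale(node2), green(node2).
Round 5 fires rule 4, giving small(node2).
Round 6 fires rule 7, rule 9, rule 12, rule 16, giving signed(node2), locked(node2), metal(node2), flagged(node2).
Closure: {active(node2), approved(node2), bird(node2), blue(node2), closed(node2), cold(node2), flagged(node2), flies(node2), green(node2), hot(node2), locked(node2), mammal(node2), metal(node2), open(node2), penguin(node2), ready(node2), red(node2), signed(node2), small(node2), stale(node2), valid(node2)} — 21 facts.

21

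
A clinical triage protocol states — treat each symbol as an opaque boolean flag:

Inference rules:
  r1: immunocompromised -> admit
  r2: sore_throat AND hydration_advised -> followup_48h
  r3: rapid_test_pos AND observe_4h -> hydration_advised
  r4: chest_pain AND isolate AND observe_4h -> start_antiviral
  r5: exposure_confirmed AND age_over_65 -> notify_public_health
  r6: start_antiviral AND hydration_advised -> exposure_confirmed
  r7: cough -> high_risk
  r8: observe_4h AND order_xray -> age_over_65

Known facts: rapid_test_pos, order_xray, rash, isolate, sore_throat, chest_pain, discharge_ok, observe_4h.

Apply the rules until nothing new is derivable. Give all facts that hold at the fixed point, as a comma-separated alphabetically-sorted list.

Round 1 fires r3, r4, r8, giving hydration_advised, start_antiviral, age_over_65.
Round 2 fires r2, r6, giving followup_48h, exposure_confirmed.
Round 3 fires r5, giving notify_public_health.

age_over_65, chest_pain, discharge_ok, exposure_confirmed, followup_48h, hydration_advised, isolate, notify_public_health, observe_4h, order_xray, rapid_test_pos, rash, sore_throat, start_antiviral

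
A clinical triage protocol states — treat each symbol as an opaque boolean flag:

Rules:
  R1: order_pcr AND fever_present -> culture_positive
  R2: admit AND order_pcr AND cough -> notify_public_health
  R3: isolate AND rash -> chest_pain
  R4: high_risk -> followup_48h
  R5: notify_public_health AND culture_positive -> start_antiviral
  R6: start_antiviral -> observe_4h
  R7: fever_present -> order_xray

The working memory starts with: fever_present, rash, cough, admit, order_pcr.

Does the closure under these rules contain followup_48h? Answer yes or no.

no

Round 1: R1 [order_pcr AND fever_present -> culture_positive]; R2 [admit AND order_pcr AND cough -> notify_public_health]; R7 [fever_present -> order_xray]. New: culture_positive, notify_public_health, order_xray.
Round 2: R5 [notify_public_health AND culture_positive -> start_antiviral]. New: start_antiviral.
Round 3: R6 [start_antiviral -> observe_4h]. New: observe_4h.
Fixed point reached. followup_48h is concluded only by R4; R4 needs high_risk (never derived).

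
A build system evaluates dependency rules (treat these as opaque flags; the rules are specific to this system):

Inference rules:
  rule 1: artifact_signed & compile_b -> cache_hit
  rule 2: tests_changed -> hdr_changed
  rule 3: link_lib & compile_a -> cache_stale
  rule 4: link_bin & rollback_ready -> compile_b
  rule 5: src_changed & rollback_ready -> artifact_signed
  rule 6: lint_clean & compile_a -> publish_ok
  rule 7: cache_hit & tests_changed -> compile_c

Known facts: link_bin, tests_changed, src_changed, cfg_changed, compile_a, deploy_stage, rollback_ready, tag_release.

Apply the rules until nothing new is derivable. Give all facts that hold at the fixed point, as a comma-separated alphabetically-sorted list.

Round 1: rule 2 [tests_changed -> hdr_changed]; rule 4 [link_bin & rollback_ready -> compile_b]; rule 5 [src_changed & rollback_ready -> artifact_signed]. New: hdr_changed, compile_b, artifact_signed.
Round 2: rule 1 [artifact_signed & compile_b -> cache_hit]. New: cache_hit.
Round 3: rule 7 [cache_hit & tests_changed -> compile_c]. New: compile_c.

artifact_signed, cache_hit, cfg_changed, compile_a, compile_b, compile_c, deploy_stage, hdr_changed, link_bin, rollback_ready, src_changed, tag_release, tests_changed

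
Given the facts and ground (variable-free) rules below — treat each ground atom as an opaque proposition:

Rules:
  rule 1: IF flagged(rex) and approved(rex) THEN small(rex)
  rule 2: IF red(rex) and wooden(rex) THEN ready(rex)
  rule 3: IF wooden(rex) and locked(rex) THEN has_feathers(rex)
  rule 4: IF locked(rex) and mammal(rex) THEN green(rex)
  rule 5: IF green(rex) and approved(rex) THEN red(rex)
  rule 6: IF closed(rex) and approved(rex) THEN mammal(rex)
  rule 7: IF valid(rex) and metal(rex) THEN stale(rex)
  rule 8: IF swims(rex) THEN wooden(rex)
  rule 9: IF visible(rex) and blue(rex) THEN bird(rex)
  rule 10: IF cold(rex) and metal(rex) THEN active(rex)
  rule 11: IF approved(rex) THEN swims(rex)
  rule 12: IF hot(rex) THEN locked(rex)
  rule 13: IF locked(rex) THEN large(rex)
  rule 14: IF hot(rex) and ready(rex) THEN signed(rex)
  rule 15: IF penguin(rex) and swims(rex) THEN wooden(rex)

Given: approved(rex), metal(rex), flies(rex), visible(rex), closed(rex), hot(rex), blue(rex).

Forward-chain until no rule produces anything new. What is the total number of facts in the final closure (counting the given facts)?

18

Round 1 fires rule 6, rule 9, rule 11, rule 12, giving mammal(rex), bird(rex), swims(rex), locked(rex).
Round 2 fires rule 4, rule 8, rule 13, giving green(rex), wooden(rex), large(rex).
Round 3 fires rule 3, rule 5, giving has_feathers(rex), red(rex).
Round 4 fires rule 2, giving ready(rex).
Round 5 fires rule 14, giving signed(rex).
Closure: {approved(rex), bird(rex), blue(rex), closed(rex), flies(rex), green(rex), has_feathers(rex), hot(rex), large(rex), locked(rex), mammal(rex), metal(rex), ready(rex), red(rex), signed(rex), swims(rex), visible(rex), wooden(rex)} — 18 facts.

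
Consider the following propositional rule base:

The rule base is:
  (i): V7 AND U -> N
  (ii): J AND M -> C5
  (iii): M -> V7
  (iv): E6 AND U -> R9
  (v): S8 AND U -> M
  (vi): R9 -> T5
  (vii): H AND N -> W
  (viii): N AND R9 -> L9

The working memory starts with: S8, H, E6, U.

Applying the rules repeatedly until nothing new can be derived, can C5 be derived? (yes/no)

no

Round 1 fires (iv), (v), giving R9, M.
Round 2 fires (iii), (vi), giving V7, T5.
Round 3 fires (i), giving N.
Round 4 fires (vii), (viii), giving W, L9.
Fixed point reached. C5 is concluded only by (ii); (ii) needs J (never derived).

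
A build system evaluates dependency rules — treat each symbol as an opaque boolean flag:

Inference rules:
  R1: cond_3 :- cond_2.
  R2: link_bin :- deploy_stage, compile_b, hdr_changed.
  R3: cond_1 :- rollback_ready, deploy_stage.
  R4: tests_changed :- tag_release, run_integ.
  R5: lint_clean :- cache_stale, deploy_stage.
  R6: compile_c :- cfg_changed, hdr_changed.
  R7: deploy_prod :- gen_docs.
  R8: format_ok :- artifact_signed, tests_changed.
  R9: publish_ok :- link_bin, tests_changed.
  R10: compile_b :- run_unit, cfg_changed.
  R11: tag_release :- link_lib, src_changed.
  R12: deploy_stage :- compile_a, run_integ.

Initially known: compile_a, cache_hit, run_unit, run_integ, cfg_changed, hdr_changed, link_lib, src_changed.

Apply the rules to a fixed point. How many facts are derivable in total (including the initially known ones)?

15

[1] R6 [compile_c :- cfg_changed, hdr_changed.]; R10 [compile_b :- run_unit, cfg_changed.]; R11 [tag_release :- link_lib, src_changed.]; R12 [deploy_stage :- compile_a, run_integ.]. ⇒ new: compile_c, compile_b, tag_release, deploy_stage.
[2] R2 [link_bin :- deploy_stage, compile_b, hdr_changed.]; R4 [tests_changed :- tag_release, run_integ.]. ⇒ new: link_bin, tests_changed.
[3] R9 [publish_ok :- link_bin, tests_changed.]. ⇒ new: publish_ok.
Closure: {cache_hit, cfg_changed, compile_a, compile_b, compile_c, deploy_stage, hdr_changed, link_bin, link_lib, publish_ok, run_integ, run_unit, src_changed, tag_release, tests_changed} — 15 facts.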